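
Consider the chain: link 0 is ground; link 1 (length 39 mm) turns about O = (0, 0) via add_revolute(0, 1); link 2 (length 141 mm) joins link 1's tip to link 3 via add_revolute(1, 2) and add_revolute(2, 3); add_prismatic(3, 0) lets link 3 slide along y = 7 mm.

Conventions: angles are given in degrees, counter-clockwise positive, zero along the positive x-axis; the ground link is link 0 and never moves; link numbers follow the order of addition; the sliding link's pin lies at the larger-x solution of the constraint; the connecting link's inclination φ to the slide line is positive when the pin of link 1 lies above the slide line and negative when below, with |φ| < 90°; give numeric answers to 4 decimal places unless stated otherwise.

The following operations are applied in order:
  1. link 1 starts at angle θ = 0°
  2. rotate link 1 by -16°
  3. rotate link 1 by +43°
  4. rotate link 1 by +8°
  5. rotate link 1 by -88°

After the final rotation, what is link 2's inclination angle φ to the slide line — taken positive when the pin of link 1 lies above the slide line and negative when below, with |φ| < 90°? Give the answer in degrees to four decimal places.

geometry: r = 39 mm, L = 141 mm, e = 7 mm; θ starts at 0°
rotate link 1 by -16°: θ ← 0° -16° = -16°
rotate link 1 by +43°: θ ← -16° +43° = 27°
rotate link 1 by +8°: θ ← 27° +8° = 35°
rotate link 1 by -88°: θ ← 35° -88° = -53°
h = r sin θ − e = -31.146785 − 7 = -38.146785
sin φ = h / L = -38.146785 / 141 = -0.27054457
φ = arcsin(-0.27054457) = -15.696675°

-15.6967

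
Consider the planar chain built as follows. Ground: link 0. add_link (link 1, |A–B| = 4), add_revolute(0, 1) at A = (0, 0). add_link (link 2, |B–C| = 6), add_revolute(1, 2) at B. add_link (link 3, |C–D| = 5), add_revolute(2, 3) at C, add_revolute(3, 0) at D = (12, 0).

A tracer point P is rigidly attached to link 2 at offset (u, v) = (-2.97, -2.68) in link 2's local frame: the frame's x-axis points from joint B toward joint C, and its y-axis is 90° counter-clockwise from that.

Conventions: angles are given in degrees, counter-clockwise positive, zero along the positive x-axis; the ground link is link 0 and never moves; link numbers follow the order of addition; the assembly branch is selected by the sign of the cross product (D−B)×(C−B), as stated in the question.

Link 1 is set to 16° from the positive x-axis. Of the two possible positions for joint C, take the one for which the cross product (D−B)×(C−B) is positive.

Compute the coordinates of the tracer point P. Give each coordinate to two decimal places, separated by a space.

A=(0,0), D=(12.00,0)
B = A + 4.00·(cos16°, sin16°) = (3.8450, 1.1025)
|BD| = 8.2291
circle(B,6.00) ∩ circle(D,5.00): a=4.7829, h=3.6226
  candidates: C₊=(9.0702,4.0517) cross=29.811; C₋=(8.0995,-3.1283) cross=-29.811
  branch + wants cross > 0 → take C=(9.0702,4.0517) (cross=29.811)
ex = (C−B)/|BC| = (0.8709,0.4915); ey = (-0.4915,0.8709)
P = B + -2.97·ex + -2.68·ey = (2.5759,-2.6912)

2.58 -2.69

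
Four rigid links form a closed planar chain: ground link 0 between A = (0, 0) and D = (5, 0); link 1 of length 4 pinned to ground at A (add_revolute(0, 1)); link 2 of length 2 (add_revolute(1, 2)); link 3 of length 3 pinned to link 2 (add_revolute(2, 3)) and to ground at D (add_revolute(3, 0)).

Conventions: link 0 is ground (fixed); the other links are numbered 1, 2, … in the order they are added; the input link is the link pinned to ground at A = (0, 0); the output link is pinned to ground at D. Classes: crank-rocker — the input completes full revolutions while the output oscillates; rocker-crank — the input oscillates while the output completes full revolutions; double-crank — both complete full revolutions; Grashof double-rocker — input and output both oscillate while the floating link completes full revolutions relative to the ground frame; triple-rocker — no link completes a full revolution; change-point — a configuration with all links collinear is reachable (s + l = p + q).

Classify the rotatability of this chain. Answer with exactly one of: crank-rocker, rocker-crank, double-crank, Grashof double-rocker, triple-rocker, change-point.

lengths: ground=5, input=4, coupler=2, output=3
sorted: s=2 (shortest), l=5 (longest), p+q=7
s + l = 7 vs p + q = 7
s + l = p + q → change-point (collinear configuration reachable)

change-point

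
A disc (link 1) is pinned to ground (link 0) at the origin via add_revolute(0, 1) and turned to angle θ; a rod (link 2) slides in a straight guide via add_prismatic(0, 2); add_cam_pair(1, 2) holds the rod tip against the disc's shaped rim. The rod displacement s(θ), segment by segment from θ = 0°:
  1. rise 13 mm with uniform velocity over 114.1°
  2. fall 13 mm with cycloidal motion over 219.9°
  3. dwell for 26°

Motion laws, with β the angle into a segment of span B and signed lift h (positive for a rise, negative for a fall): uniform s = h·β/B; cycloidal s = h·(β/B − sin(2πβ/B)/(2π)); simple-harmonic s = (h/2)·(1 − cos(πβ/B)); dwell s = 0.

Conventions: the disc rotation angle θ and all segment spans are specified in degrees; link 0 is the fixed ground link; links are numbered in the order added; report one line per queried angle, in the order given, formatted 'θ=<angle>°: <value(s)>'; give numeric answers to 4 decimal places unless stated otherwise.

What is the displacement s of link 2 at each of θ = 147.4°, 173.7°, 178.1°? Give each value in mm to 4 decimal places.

segment 1 (0° to 114.1°, uniform, h = 13) is passed completely: s = 0.0000 + (13) = 13.0000
θ = 147.4° falls in segment 2 (114.1° to 334°, cycloidal, h = -13): β = 147.4 − 114.1 = 33.3°, B = 219.9°; Δs = -13·(0.1514 − sin(2π·0.1514)/(2π)) = -0.2839; s = 13.0000 − 0.2839 = 12.7161
θ = 173.7° falls in segment 2 (114.1° to 334°, cycloidal, h = -13): β = 173.7 − 114.1 = 59.6°, B = 219.9°; Δs = -13·(0.2710 − sin(2π·0.2710)/(2π)) = -1.4724; s = 13.0000 − 1.4724 = 11.5276
θ = 178.1° falls in segment 2 (114.1° to 334°, cycloidal, h = -13): β = 178.1 − 114.1 = 64°, B = 219.9°; Δs = -13·(0.2910 − sin(2π·0.2910)/(2π)) = -1.7829; s = 13.0000 − 1.7829 = 11.2171

θ=147.4°: 12.7161
θ=173.7°: 11.5276
θ=178.1°: 11.2171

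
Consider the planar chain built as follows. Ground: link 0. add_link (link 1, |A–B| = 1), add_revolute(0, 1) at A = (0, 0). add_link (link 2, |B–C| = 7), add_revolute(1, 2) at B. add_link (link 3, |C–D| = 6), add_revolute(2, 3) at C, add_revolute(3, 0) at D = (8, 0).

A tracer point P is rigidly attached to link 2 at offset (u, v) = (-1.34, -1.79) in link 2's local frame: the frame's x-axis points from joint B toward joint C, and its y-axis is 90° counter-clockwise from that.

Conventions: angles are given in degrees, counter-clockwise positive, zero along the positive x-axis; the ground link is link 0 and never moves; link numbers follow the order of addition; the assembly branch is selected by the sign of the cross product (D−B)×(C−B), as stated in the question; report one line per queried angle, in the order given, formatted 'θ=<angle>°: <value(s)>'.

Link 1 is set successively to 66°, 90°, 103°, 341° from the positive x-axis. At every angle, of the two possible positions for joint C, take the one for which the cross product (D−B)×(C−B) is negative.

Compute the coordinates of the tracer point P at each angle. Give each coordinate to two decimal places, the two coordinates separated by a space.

A=(0,0), D=(8.00,0)
θ=66°: B = A + 1.00·(cos66°, sin66°) = (0.4067, 0.9135)
θ=66°: |BD| = 7.6480
θ=66°: circle(B,7.00) ∩ circle(D,6.00): a=4.6739, h=5.2110
θ=66°:   candidates: C₊=(5.6696,5.5290) cross=39.854; C₋=(4.4247,-4.8184) cross=-39.854
θ=66°:   branch - wants cross < 0 → take C=(4.4247,-4.8184) (cross=-39.854)
θ=66°: ex = (C−B)/|BC| = (0.5740,-0.8189); ey = (0.8189,0.5740)
θ=66°: P = B + -1.34·ex + -1.79·ey = (-1.8282,0.9834)
θ=90°: B = A + 1.00·(cos90°, sin90°) = (0.0000, 1.0000)
θ=90°: |BD| = 8.0623
θ=90°: circle(B,7.00) ∩ circle(D,6.00): a=4.8374, h=5.0596
θ=90°:   candidates: C₊=(5.4276,5.4206) cross=40.792; C₋=(4.1724,-4.6206) cross=-40.792
θ=90°:   branch - wants cross < 0 → take C=(4.1724,-4.6206) (cross=-40.792)
θ=90°: ex = (C−B)/|BC| = (0.5961,-0.8029); ey = (0.8029,0.5961)
θ=90°: P = B + -1.34·ex + -1.79·ey = (-2.2360,1.0090)
θ=103°: B = A + 1.00·(cos103°, sin103°) = (-0.2250, 0.9744)
θ=103°: |BD| = 8.2825
θ=103°: circle(B,7.00) ∩ circle(D,6.00): a=4.9260, h=4.9734
θ=103°:   candidates: C₊=(5.2519,5.3337) cross=41.192; C₋=(4.0818,-4.5440) cross=-41.192
θ=103°:   branch - wants cross < 0 → take C=(4.0818,-4.5440) (cross=-41.192)
θ=103°: ex = (C−B)/|BC| = (0.6152,-0.7883); ey = (0.7883,0.6152)
θ=103°: P = B + -1.34·ex + -1.79·ey = (-2.4605,0.9294)
θ=341°: B = A + 1.00·(cos341°, sin341°) = (0.9455, -0.3256)
θ=341°: |BD| = 7.0620
θ=341°: circle(B,7.00) ∩ circle(D,6.00): a=4.4514, h=5.4023
θ=341°:   candidates: C₊=(5.1431,5.2762) cross=38.151; C₋=(5.6413,-5.5169) cross=-38.151
θ=341°:   branch - wants cross < 0 → take C=(5.6413,-5.5169) (cross=-38.151)
θ=341°: ex = (C−B)/|BC| = (0.6708,-0.7416); ey = (0.7416,0.6708)
θ=341°: P = B + -1.34·ex + -1.79·ey = (-1.2809,-0.5326)

θ=66°: -1.83 0.98
θ=90°: -2.24 1.01
θ=103°: -2.46 0.93
θ=341°: -1.28 -0.53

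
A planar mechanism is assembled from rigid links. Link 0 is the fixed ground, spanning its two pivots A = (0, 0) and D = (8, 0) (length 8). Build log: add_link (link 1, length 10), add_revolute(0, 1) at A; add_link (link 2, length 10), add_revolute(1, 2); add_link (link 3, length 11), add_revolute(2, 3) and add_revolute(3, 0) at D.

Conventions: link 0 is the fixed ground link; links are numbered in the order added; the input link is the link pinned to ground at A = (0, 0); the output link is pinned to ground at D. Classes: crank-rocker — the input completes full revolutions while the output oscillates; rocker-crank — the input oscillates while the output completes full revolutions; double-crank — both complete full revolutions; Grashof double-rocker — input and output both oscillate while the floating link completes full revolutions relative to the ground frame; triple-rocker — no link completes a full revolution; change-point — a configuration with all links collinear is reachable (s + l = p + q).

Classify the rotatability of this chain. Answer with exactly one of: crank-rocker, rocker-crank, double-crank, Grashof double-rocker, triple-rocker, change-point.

lengths: ground=8, input=10, coupler=10, output=11
sorted: s=8 (shortest), l=11 (longest), p+q=20
s + l = 19 vs p + q = 20
s + l < p + q (Grashof) with shortest = ground link → double-crank

double-crank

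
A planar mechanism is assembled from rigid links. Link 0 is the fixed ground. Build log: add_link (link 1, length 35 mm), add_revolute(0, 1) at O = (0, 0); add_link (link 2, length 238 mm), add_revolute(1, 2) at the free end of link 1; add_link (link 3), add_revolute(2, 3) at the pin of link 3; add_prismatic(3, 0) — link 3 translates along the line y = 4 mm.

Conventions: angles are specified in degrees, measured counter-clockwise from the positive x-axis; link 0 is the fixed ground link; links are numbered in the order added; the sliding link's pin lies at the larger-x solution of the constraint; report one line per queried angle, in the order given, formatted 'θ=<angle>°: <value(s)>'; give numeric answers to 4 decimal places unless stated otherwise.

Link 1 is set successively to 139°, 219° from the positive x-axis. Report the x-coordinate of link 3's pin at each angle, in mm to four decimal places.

geometry: r = 35 mm, L = 238 mm, e = 4 mm
θ=139°: crank pin P = (r cos θ, r sin θ) = (-26.414835, 22.962066)
θ=139°: h = r sin θ − e = 22.962066 − 4 = 18.962066
θ=139°: x = r cos θ + √(L² − h²) = -26.414835 + 237.243419 = 210.828584
θ=219°: crank pin P = (r cos θ, r sin θ) = (-27.200109, -22.026214)
θ=219°: h = r sin θ − e = -22.026214 − 4 = -26.026214
θ=219°: x = r cos θ + √(L² − h²) = -27.200109 + 236.572687 = 209.372578

θ=139°: 210.8286
θ=219°: 209.3726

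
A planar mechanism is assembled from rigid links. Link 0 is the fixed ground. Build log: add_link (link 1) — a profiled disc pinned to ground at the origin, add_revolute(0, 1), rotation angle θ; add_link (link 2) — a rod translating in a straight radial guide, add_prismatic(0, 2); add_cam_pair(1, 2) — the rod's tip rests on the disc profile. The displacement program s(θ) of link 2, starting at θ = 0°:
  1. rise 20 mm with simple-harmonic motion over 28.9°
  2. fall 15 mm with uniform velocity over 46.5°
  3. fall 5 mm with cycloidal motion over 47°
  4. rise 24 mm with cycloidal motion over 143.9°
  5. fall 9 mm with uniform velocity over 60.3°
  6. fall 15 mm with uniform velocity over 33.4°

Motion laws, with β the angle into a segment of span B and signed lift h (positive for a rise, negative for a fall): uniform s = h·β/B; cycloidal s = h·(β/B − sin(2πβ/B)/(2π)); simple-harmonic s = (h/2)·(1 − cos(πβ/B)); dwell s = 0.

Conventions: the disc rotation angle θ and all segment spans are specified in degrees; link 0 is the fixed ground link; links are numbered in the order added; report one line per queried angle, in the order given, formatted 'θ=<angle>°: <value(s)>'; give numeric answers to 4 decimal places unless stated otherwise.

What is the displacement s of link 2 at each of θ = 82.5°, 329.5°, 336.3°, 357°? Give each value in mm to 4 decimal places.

seg 1 [0°–28.9°] simple-harmonic, h=20: full span → s += 20 → s = 20.0000
seg 2 [28.9°–75.4°] uniform, h=-15: full span → s += -15 → s = 5.0000
seg 3 [75.4°–122.4°] cycloidal, h=-5: θ=82.5° here. β=7.1, B=47. -5·(0.1511 − sin(2π·0.1511)/(2π)) = -0.1084 → s = 4.8916
seg 3 [75.4°–122.4°] cycloidal, h=-5: full span → s += -5 → s = 0.0000
seg 4 [122.4°–266.3°] cycloidal, h=24: full span → s += 24 → s = 24.0000
seg 5 [266.3°–326.6°] uniform, h=-9: full span → s += -9 → s = 15.0000
seg 6 [326.6°–360°] uniform, h=-15: θ=329.5° here. β=2.9, B=33.4. -15·2.9/33.4 = -1.3024 → s = 13.6976
seg 6 [326.6°–360°] uniform, h=-15: θ=336.3° here. β=9.7, B=33.4. -15·9.7/33.4 = -4.3563 → s = 10.6437
seg 6 [326.6°–360°] uniform, h=-15: θ=357° here. β=30.4, B=33.4. -15·30.4/33.4 = -13.6527 → s = 1.3473

θ=82.5°: 4.8916
θ=329.5°: 13.6976
θ=336.3°: 10.6437
θ=357°: 1.3473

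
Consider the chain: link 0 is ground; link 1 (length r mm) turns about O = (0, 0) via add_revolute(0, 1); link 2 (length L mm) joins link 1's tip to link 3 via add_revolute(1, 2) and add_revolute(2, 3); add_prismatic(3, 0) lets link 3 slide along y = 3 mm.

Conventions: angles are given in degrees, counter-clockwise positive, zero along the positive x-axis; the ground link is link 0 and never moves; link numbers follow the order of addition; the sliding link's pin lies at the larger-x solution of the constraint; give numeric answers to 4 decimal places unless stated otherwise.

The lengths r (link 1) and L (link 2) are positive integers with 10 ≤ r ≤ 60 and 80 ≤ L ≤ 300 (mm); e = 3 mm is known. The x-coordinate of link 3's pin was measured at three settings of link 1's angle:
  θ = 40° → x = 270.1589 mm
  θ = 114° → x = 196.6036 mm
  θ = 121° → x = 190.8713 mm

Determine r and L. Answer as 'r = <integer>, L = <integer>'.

constraint per measurement: (x − r cos θ)² + (r sin θ − e)² = L²
subtracting the θ₁ and θ₂ equations cancels the r² and L² terms:
r = (x₁² − x₂²) / (2[(x₁cos θ₁ + e sin θ₁) − (x₂cos θ₂ + e sin θ₂)]) = 60.0000 → r = 60
L² = (x₁ − r cos θ₁)² + (r sin θ₁ − e)² = 51528.9808 → L = 227.0000 → L = 227
check at θ₃=121°: x = 190.8713 (printed 190.8713) ✓

r = 60, L = 227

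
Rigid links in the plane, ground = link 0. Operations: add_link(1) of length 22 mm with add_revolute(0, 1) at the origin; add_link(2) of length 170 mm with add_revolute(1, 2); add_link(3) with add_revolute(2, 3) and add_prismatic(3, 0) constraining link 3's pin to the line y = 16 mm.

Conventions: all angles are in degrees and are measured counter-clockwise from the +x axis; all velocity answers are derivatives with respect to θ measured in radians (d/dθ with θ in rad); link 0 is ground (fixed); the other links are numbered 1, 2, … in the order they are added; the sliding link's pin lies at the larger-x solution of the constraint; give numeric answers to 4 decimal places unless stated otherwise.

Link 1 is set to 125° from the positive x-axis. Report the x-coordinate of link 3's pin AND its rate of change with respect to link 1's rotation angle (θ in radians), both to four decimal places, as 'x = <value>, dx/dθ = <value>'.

geometry: r = 22 mm, L = 170 mm, e = 16 mm
crank pin P = (r cos θ, r sin θ) = (-12.618682, 18.021345)
h = r sin θ − e = 18.021345 − 16 = 2.021345
x = r cos θ + √(L² − h²) = -12.618682 + 169.987982 = 157.369301
dx/dθ = −r sin θ − h·r cos θ/√(L² − h²) (θ in radians; h = 2.021345) = -17.871295

x = 157.3693, dx/dθ = -17.8713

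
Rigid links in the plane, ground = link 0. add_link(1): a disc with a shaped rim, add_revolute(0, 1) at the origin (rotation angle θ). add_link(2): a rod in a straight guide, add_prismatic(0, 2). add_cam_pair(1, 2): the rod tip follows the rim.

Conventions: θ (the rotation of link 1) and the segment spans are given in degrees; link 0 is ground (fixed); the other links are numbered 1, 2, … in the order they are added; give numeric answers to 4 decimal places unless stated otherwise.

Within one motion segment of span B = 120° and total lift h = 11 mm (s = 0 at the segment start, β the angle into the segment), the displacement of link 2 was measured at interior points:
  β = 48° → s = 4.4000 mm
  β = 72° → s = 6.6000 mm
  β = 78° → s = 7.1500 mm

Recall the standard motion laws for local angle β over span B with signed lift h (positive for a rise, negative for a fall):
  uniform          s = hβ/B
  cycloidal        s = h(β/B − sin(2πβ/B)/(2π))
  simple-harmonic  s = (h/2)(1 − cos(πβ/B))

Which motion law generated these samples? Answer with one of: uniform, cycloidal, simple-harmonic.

candidates at β/B = r: uniform s = h·r (linear in β); cycloidal s = h·(r − sin(2πr)/(2π)); simple-harmonic s = (h/2)(1 − cos(πr))
β=48°: printed 4.4000 | uniform 4.4000, cycloidal 3.3710, simple-harmonic 3.8004
β=72°: printed 6.6000 | uniform 6.6000, cycloidal 7.6290, simple-harmonic 7.1996
β=78°: printed 7.1500 | uniform 7.1500, cycloidal 8.5663, simple-harmonic 7.9969
only one law matches every sample → uniform

uniform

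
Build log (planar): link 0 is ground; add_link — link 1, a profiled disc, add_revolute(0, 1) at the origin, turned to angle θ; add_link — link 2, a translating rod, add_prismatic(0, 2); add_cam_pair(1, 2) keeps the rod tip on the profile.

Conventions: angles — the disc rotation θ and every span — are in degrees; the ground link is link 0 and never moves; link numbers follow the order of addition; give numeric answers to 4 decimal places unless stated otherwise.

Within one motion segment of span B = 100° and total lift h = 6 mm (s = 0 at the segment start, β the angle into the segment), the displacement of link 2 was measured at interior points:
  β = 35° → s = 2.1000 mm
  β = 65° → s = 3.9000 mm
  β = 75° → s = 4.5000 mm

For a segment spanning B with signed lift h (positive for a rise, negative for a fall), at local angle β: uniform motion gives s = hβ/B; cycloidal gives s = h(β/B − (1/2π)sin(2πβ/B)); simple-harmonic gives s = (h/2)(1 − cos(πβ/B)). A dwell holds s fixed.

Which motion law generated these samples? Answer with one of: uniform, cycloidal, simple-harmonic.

candidates at β/B = r: uniform s = h·r (linear in β); cycloidal s = h·(r − sin(2πr)/(2π)); simple-harmonic s = (h/2)(1 − cos(πr))
β=35°: printed 2.1000 | uniform 2.1000, cycloidal 1.3274, simple-harmonic 1.6380
β=65°: printed 3.9000 | uniform 3.9000, cycloidal 4.6726, simple-harmonic 4.3620
β=75°: printed 4.5000 | uniform 4.5000, cycloidal 5.4549, simple-harmonic 5.1213
only one law matches every sample → uniform

uniform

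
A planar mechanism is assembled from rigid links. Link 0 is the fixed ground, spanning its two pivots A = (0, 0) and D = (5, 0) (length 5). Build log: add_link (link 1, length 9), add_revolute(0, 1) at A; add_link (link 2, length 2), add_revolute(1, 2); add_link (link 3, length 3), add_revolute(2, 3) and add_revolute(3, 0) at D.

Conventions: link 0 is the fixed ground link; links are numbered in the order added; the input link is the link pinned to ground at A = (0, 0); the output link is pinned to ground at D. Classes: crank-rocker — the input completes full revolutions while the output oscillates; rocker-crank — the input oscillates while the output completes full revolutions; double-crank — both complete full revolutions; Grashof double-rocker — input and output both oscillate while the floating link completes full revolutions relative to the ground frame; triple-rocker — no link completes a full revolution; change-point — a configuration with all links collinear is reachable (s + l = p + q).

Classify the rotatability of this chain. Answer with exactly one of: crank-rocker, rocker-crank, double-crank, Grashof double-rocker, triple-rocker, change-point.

lengths: ground=5, input=9, coupler=2, output=3
sorted: s=2 (shortest), l=9 (longest), p+q=8
s + l = 11 vs p + q = 8
s + l > p + q → non-Grashof → no link fully rotates → triple-rocker

triple-rocker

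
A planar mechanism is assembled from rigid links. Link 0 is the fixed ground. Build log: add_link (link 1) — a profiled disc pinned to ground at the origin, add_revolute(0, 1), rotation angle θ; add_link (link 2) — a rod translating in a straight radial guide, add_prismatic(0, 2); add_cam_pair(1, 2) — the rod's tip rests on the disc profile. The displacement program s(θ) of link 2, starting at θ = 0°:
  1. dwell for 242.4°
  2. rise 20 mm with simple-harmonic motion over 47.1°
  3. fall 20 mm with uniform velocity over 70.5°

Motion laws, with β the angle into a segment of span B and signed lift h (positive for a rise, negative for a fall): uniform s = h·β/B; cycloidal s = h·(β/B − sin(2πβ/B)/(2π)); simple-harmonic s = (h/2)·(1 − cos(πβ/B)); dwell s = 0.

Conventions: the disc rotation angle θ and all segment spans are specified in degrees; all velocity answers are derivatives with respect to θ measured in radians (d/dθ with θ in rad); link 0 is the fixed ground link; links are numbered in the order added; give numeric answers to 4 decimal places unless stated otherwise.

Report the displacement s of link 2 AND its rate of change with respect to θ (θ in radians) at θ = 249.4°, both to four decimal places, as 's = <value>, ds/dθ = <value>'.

seg 1 [0°–242.4°] dwell: s stays 0.0000
seg 2 [242.4°–289.5°] simple-harmonic, h=20: θ=249.4° here. β=7, B=47.1. 20/2·(1 − cos(π·0.1486)) = 1.0703 → s = 1.0703
velocity in seg [242.4°–289.5°] (simple-harmonic), θ in radians: β = 7° = 0.1222 rad, B = 47.1° = 0.8221 rad; ds/dθ = (πh/(2B)) sin(πβ/B) = (π·20/(2·0.8221)) sin(π·0.1486) = 17.202163 mm/rad

s = 1.0703, ds/dθ = 17.2022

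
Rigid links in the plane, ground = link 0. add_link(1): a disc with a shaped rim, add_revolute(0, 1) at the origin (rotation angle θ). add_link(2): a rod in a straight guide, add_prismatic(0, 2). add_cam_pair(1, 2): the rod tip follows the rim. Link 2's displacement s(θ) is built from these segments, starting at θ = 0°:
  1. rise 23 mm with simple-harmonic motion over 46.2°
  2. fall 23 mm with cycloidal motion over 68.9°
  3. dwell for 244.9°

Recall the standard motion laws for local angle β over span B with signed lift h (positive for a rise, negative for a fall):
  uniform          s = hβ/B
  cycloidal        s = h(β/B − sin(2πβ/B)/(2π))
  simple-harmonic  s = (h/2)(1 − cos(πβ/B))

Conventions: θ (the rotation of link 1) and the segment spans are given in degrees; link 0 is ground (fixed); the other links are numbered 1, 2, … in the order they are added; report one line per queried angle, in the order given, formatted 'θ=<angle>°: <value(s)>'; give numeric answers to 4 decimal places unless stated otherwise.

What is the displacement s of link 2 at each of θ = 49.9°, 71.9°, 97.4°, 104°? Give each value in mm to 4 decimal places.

segment 1 (0° to 46.2°, simple-harmonic, h = 23) is passed completely: s = 0.0000 + (23) = 23.0000
θ = 49.9° falls in segment 2 (46.2° to 115.1°, cycloidal, h = -23): β = 49.9 − 46.2 = 3.7°, B = 68.9°; Δs = -23·(0.0537 − sin(2π·0.0537)/(2π)) = -0.0233; s = 23.0000 − 0.0233 = 22.9767
θ = 71.9° falls in segment 2 (46.2° to 115.1°, cycloidal, h = -23): β = 71.9 − 46.2 = 25.7°, B = 68.9°; Δs = -23·(0.3730 − sin(2π·0.3730)/(2π)) = -5.9584; s = 23.0000 − 5.9584 = 17.0416
θ = 97.4° falls in segment 2 (46.2° to 115.1°, cycloidal, h = -23): β = 97.4 − 46.2 = 51.2°, B = 68.9°; Δs = -23·(0.7431 − sin(2π·0.7431)/(2π)) = -20.7486; s = 23.0000 − 20.7486 = 2.2514
θ = 104° falls in segment 2 (46.2° to 115.1°, cycloidal, h = -23): β = 104 − 46.2 = 57.8°, B = 68.9°; Δs = -23·(0.8389 − sin(2π·0.8389)/(2π)) = -22.3989; s = 23.0000 − 22.3989 = 0.6011

θ=49.9°: 22.9767
θ=71.9°: 17.0416
θ=97.4°: 2.2514
θ=104°: 0.6011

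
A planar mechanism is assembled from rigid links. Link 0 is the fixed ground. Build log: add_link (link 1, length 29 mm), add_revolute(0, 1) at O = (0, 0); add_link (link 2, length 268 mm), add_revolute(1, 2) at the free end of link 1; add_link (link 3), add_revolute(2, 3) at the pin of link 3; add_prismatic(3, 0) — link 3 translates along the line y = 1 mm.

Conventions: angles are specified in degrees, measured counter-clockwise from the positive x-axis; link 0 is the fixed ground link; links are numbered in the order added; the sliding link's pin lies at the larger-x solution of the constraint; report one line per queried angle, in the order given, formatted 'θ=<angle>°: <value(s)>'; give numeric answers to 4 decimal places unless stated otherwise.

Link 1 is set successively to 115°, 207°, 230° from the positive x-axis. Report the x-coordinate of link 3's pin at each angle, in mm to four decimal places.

geometry: r = 29 mm, L = 268 mm, e = 1 mm
θ=115°: crank pin P = (r cos θ, r sin θ) = (-12.255930, 26.282926)
θ=115°: h = r sin θ − e = 26.282926 − 1 = 25.282926
θ=115°: x = r cos θ + √(L² − h²) = -12.255930 + 266.804748 = 254.548819
θ=207°: crank pin P = (r cos θ, r sin θ) = (-25.839189, -13.165724)
θ=207°: h = r sin θ − e = -13.165724 − 1 = -14.165724
θ=207°: x = r cos θ + √(L² − h²) = -25.839189 + 267.625358 = 241.786169
θ=230°: crank pin P = (r cos θ, r sin θ) = (-18.640841, -22.215289)
θ=230°: h = r sin θ − e = -22.215289 − 1 = -23.215289
θ=230°: x = r cos θ + √(L² − h²) = -18.640841 + 266.992604 = 248.351763

θ=115°: 254.5488
θ=207°: 241.7862
θ=230°: 248.3518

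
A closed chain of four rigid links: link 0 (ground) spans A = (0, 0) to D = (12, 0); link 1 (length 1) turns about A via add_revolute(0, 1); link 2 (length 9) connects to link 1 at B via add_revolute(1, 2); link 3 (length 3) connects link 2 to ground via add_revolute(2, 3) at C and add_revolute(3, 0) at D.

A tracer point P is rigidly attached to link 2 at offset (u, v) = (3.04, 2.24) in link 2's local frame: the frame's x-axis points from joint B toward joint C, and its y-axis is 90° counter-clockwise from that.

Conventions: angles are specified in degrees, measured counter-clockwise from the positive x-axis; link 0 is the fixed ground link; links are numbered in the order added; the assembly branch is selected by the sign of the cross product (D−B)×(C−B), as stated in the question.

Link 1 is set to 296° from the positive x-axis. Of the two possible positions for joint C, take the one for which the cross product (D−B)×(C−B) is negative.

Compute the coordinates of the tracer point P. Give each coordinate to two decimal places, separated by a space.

A=(0,0), D=(12.00,0)
B = A + 1.00·(cos296°, sin296°) = (0.4384, -0.8988)
|BD| = 11.5965
circle(B,9.00) ∩ circle(D,3.00): a=8.9026, h=1.3202
  candidates: C₊=(9.2119,1.1075) cross=15.310; C₋=(9.4166,-1.5251) cross=-15.310
  branch - wants cross < 0 → take C=(9.4166,-1.5251) (cross=-15.310)
ex = (C−B)/|BC| = (0.9976,-0.0696); ey = (0.0696,0.9976)
P = B + 3.04·ex + 2.24·ey = (3.6269,1.1242)

3.63 1.12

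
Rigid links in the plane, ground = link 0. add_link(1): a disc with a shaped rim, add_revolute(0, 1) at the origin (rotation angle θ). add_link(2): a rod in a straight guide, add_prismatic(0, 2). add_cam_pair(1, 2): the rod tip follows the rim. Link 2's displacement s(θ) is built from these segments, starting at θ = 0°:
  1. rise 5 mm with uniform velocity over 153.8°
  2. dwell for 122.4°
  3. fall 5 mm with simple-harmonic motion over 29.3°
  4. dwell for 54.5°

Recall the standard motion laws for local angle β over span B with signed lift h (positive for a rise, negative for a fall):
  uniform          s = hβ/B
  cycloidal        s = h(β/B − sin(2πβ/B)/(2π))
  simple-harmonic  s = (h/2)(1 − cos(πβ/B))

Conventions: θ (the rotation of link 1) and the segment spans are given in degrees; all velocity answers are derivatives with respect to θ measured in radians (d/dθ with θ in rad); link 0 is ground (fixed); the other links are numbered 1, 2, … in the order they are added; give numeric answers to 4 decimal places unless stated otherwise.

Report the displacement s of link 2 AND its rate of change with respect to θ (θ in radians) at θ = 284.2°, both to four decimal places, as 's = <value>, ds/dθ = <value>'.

segment 1 (0° to 153.8°, uniform, h = 5) is passed completely: s = 0.0000 + (5) = 5.0000
segment 2 (153.8° to 276.2°, dwell): s unchanged at 5.0000
θ = 284.2° falls in segment 3 (276.2° to 305.5°, simple-harmonic, h = -5): β = 284.2 − 276.2 = 8°, B = 29.3°; Δs = -5/2·(1 − cos(π·0.2730)) = -0.8647; s = 5.0000 − 0.8647 = 4.1353
velocity in seg [276.2°–305.5°] (simple-harmonic), θ in radians: β = 8° = 0.1396 rad, B = 29.3° = 0.5114 rad; ds/dθ = (πh/(2B)) sin(πβ/B) = (π·(-5)/(2·0.5114)) sin(π·0.2730) = -11.616873 mm/rad

s = 4.1353, ds/dθ = -11.6169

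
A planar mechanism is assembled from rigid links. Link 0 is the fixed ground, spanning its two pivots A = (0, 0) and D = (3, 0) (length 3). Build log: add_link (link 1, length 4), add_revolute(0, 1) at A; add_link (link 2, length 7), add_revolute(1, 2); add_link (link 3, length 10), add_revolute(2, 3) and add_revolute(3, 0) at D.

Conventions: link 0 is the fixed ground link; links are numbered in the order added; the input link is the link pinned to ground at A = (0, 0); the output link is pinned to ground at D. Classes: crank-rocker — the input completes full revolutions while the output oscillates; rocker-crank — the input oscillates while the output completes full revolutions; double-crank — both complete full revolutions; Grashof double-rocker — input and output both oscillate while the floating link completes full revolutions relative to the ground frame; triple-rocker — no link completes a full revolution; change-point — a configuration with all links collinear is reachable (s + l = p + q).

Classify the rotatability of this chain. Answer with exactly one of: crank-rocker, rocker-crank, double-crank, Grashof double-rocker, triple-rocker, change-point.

lengths: ground=3, input=4, coupler=7, output=10
sorted: s=3 (shortest), l=10 (longest), p+q=11
s + l = 13 vs p + q = 11
s + l > p + q → non-Grashof → no link fully rotates → triple-rocker

triple-rocker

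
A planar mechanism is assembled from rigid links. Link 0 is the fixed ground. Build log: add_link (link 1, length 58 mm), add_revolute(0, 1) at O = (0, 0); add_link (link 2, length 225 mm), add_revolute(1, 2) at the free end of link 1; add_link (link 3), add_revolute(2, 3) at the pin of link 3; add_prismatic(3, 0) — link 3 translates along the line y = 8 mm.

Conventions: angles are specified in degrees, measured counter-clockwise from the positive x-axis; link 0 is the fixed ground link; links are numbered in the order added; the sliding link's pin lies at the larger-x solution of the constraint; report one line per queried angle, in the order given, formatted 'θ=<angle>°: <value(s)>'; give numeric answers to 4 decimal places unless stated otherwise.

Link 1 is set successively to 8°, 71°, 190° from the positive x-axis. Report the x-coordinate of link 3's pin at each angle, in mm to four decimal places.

geometry: r = 58 mm, L = 225 mm, e = 8 mm
θ=8°: crank pin P = (r cos θ, r sin θ) = (57.435548, 8.072040)
θ=8°: h = r sin θ − e = 8.072040 − 8 = 0.072040
θ=8°: x = r cos θ + √(L² − h²) = 57.435548 + 224.999988 = 282.435536
θ=71°: crank pin P = (r cos θ, r sin θ) = (18.882953, 54.840077)
θ=71°: h = r sin θ − e = 54.840077 − 8 = 46.840077
θ=71°: x = r cos θ + √(L² − h²) = 18.882953 + 220.070460 = 238.953412
θ=190°: crank pin P = (r cos θ, r sin θ) = (-57.118850, -10.071594)
θ=190°: h = r sin θ − e = -10.071594 − 8 = -18.071594
θ=190°: x = r cos θ + √(L² − h²) = -57.118850 + 224.273087 = 167.154237

θ=8°: 282.4355
θ=71°: 238.9534
θ=190°: 167.1542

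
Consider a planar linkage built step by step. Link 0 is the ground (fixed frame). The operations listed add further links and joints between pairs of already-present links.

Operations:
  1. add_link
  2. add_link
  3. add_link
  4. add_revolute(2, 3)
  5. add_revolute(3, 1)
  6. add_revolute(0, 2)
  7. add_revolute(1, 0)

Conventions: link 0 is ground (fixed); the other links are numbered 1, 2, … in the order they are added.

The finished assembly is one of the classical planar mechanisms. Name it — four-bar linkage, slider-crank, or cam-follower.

links: 4 (incl. ground); joints: 4 revolute, 0 prismatic, 0 higher (cam) pair, forming one closed loop
4 links in a single 4R loop → four-bar linkage

four-bar linkage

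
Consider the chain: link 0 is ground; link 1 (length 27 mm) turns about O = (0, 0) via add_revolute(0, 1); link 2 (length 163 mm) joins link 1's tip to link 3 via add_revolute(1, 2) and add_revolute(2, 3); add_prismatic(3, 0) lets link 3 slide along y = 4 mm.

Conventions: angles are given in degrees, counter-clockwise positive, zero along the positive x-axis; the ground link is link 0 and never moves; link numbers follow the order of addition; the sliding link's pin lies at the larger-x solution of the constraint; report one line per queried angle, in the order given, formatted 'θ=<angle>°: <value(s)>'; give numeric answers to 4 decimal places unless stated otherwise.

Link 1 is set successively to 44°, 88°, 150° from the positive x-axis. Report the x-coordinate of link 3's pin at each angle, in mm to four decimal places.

geometry: r = 27 mm, L = 163 mm, e = 4 mm
θ=44°: crank pin P = (r cos θ, r sin θ) = (19.422175, 18.755776)
θ=44°: h = r sin θ − e = 18.755776 − 4 = 14.755776
θ=44°: x = r cos θ + √(L² − h²) = 19.422175 + 162.330734 = 181.752908
θ=88°: crank pin P = (r cos θ, r sin θ) = (0.942286, 26.983552)
θ=88°: h = r sin θ − e = 26.983552 − 4 = 22.983552
θ=88°: x = r cos θ + √(L² − h²) = 0.942286 + 161.371485 = 162.313772
θ=150°: crank pin P = (r cos θ, r sin θ) = (-23.382686, 13.500000)
θ=150°: h = r sin θ − e = 13.500000 − 4 = 9.500000
θ=150°: x = r cos θ + √(L² − h²) = -23.382686 + 162.722924 = 139.340238

θ=44°: 181.7529
θ=88°: 162.3138
θ=150°: 139.3402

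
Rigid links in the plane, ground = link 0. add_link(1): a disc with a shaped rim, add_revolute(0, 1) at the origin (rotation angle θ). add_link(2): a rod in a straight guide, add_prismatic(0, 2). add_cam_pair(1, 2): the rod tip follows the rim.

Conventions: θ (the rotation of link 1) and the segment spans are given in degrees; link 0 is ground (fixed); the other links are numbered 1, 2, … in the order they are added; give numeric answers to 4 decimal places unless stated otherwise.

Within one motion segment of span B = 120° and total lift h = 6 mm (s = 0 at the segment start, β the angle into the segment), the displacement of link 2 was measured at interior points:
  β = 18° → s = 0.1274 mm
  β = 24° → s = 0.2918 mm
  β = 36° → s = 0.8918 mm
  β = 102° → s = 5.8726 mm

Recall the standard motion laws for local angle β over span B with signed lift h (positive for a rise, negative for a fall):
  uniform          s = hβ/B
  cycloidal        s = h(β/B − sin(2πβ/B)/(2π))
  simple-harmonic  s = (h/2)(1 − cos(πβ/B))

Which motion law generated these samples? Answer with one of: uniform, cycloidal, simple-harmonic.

candidates at β/B = r: uniform s = h·r (linear in β); cycloidal s = h·(r − sin(2πr)/(2π)); simple-harmonic s = (h/2)(1 − cos(πr))
β=18°: printed 0.1274 | uniform 0.9000, cycloidal 0.1274, simple-harmonic 0.3270
β=24°: printed 0.2918 | uniform 1.2000, cycloidal 0.2918, simple-harmonic 0.5729
β=36°: printed 0.8918 | uniform 1.8000, cycloidal 0.8918, simple-harmonic 1.2366
β=102°: printed 5.8726 | uniform 5.1000, cycloidal 5.8726, simple-harmonic 5.6730
only one law matches every sample → cycloidal

cycloidal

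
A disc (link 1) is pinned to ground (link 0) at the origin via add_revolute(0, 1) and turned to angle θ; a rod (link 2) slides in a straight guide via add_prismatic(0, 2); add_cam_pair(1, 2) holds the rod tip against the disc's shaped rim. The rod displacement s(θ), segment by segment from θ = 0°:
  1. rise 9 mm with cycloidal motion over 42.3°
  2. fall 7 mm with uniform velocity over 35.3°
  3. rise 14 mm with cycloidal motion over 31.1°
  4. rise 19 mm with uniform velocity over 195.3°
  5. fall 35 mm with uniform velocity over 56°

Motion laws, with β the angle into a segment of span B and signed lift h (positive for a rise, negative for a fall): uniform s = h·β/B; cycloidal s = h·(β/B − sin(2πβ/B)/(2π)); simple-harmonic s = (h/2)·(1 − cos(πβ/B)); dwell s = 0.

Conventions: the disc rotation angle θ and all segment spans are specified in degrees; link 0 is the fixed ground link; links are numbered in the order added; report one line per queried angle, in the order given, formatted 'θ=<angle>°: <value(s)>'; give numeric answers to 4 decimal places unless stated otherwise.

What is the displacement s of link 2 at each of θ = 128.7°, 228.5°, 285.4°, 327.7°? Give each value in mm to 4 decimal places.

segment 1 (0° to 42.3°, cycloidal, h = 9) is passed completely: s = 0.0000 + (9) = 9.0000
segment 2 (42.3° to 77.6°, uniform, h = -7) is passed completely: s = 9.0000 + (-7) = 2.0000
segment 3 (77.6° to 108.7°, cycloidal, h = 14) is passed completely: s = 2.0000 + (14) = 16.0000
θ = 128.7° falls in segment 4 (108.7° to 304°, uniform, h = 19): β = 128.7 − 108.7 = 20°, B = 195.3°; Δs = 19·20/195.3 = 1.9457; s = 16.0000 + 1.9457 = 17.9457
θ = 228.5° falls in segment 4 (108.7° to 304°, uniform, h = 19): β = 228.5 − 108.7 = 119.8°, B = 195.3°; Δs = 19·119.8/195.3 = 11.6549; s = 16.0000 + 11.6549 = 27.6549
θ = 285.4° falls in segment 4 (108.7° to 304°, uniform, h = 19): β = 285.4 − 108.7 = 176.7°, B = 195.3°; Δs = 19·176.7/195.3 = 17.1905; s = 16.0000 + 17.1905 = 33.1905
segment 4 (108.7° to 304°, uniform, h = 19) is passed completely: s = 16.0000 + (19) = 35.0000
θ = 327.7° falls in segment 5 (304° to 360°, uniform, h = -35): β = 327.7 − 304 = 23.7°, B = 56°; Δs = -35·23.7/56 = -14.8125; s = 35.0000 − 14.8125 = 20.1875

θ=128.7°: 17.9457
θ=228.5°: 27.6549
θ=285.4°: 33.1905
θ=327.7°: 20.1875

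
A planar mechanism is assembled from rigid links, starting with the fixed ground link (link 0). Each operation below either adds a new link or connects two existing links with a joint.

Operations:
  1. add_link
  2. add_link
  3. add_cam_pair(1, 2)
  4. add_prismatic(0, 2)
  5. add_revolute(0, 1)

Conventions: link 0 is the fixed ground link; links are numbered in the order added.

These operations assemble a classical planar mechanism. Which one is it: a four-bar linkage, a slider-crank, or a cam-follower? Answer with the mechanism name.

links: 3 (incl. ground); joints: 1 revolute, 1 prismatic, 1 higher (cam) pair, forming one closed loop
3 links, revolute + prismatic + higher pair in one loop → cam-follower

cam-follower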